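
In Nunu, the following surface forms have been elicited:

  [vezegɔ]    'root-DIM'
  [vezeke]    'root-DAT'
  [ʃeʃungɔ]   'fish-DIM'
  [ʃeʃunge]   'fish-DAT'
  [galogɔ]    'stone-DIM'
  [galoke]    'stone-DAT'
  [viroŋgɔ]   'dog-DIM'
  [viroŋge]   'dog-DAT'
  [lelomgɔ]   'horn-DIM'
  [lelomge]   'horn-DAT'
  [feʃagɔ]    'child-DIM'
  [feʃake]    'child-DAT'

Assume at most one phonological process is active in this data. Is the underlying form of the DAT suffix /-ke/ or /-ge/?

The DAT morpheme has two allomorphs, [-ge] and [-ke].
By contrast the DIM suffix keeps its initial [g] throughout — that segment must be underlying.
So the underlying form is /-ke/, and voiceless stops become voiced after a nasal.

/-ke/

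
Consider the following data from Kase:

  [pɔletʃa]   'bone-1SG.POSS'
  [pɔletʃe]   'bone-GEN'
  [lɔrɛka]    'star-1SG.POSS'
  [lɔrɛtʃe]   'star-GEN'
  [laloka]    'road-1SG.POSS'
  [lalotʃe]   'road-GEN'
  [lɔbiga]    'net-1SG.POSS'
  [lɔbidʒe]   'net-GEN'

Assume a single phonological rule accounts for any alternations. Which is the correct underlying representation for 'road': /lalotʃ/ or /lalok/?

/lalok/

The root 'road' surfaces as [laloka] and [lalotʃe], with a stem-final [k] ~ [tʃ] alternation.
Compare 'bone', with invariant [tʃ] in [pɔletʃa] and [pɔletʃe]: an analysis with underlying /tʃ/ and a rule producing [k] before the 1SG.POSS suffix would wrongly predict alternation here too.
So /k/ is underlying, and a rule of palatalization before a front vowel — /k/ and /g/ become palato-alveolar [tʃ] and [dʒ] before a front vowel — gives [tʃ].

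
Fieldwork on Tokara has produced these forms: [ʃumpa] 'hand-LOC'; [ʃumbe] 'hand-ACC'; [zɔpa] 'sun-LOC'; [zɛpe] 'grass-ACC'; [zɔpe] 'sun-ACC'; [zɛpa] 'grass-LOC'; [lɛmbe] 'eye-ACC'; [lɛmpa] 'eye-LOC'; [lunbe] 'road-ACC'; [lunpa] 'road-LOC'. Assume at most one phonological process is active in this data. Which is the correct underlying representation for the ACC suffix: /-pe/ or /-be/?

The ACC morpheme has two allomorphs, [-be] and [-pe].
The LOC suffix, which begins with [p], is invariant after every stem; so [p] is not altered by any rule here.
The ACC suffix is therefore /-be/ underlyingly, with post-vocalic devoicing: voiced stops become voiceless after a vowel.

/-be/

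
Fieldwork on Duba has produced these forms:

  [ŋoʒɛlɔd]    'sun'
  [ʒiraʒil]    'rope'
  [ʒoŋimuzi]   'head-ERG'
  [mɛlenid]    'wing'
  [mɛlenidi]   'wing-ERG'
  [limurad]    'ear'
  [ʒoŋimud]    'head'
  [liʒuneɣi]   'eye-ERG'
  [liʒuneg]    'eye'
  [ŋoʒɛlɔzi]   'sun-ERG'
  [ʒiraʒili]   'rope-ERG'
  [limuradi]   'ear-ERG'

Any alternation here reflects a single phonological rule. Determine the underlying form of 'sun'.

/ŋoʒɛlɔz/

In [ŋoʒɛlɔd] and [ŋoʒɛlɔzi] the final segment of 'sun' alternates: [d] ~ [z].
But 'wing' keeps [d] in both environments ([mɛlenid], [mɛlenidi]), so there is no rule changing /d/ to [z] before the ERG suffix.
Therefore /z/ is basic and [d] is derived by word-final hardening (voiced fricatives become stops word-finally).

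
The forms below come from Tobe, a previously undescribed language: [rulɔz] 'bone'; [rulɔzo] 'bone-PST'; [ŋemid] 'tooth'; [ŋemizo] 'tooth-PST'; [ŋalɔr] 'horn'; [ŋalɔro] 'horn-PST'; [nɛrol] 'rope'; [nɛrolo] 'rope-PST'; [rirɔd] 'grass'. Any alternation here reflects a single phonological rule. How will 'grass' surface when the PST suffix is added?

In [ŋemid] and [ŋemizo] the final segment of 'tooth' alternates: [d] ~ [z].
But 'bone' keeps [z] in both environments ([rulɔz], [rulɔzo]), so there is no rule changing /z/ to [d] in isolation.
The underlying segment must be /d/; voiced stops become fricatives between vowels, yielding [z] there.
From [rirɔd] the stem 'grass' is /rirɔd/; between vowels this yields [rirɔzo].

[rirɔzo]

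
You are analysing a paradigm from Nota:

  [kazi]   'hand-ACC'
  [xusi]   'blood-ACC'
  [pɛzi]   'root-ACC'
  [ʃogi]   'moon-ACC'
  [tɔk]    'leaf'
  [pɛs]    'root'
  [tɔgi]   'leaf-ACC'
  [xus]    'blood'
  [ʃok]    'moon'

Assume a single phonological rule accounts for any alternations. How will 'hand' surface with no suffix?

The root 'root' surfaces as [pɛs] and [pɛzi], with a stem-final [s] ~ [z] alternation.
If /s/ were underlying and a rule turned it into [z] before the ACC suffix, 'blood' would also alternate; but it has [s] in both [xus] and [xusi].
Therefore /z/ is basic and [s] is derived by word-final obstruent devoicing (voiced obstruents become voiceless word-finally).
The one attested form of 'hand', [kazi], shows underlying /kaz/. Applying the same rule word-finally gives [kas].

[kas]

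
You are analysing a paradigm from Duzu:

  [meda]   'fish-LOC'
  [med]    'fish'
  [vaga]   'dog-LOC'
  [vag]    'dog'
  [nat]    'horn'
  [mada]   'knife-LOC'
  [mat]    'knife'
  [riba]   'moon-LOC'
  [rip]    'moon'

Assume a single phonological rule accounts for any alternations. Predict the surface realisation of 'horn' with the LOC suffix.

[nada]

The root 'knife' surfaces as [mada] and [mat], with a stem-final [d] ~ [t] alternation.
The stem 'fish' ([meda], [med]) shows [d] unchanged in both environments, so [d] cannot be basic with [t] derived in isolation.
The underlying segment must be /t/; voiceless stops become voiced between vowels, yielding [d] there.
The one attested form of 'horn', [nat], shows underlying /nat/. Applying the same rule between vowels gives [nada].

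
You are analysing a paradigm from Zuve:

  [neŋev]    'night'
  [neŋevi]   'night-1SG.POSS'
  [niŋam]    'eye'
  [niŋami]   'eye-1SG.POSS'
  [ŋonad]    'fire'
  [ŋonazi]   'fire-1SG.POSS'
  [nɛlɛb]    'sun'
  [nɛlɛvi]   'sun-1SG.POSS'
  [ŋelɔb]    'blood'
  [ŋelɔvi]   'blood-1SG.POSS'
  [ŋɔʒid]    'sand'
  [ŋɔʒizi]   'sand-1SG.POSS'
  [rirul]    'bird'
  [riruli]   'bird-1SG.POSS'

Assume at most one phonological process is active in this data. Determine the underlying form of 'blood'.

In [ŋelɔb] and [ŋelɔvi] the final segment of 'blood' alternates: [b] ~ [v].
Compare 'night', with invariant [v] in [neŋev] and [neŋevi]: an analysis with underlying /v/ and a rule producing [b] in isolation would wrongly predict alternation here too.
Therefore /b/ is basic and [v] is derived by intervocalic spirantization (voiced stops become fricatives between vowels).

/ŋelɔb/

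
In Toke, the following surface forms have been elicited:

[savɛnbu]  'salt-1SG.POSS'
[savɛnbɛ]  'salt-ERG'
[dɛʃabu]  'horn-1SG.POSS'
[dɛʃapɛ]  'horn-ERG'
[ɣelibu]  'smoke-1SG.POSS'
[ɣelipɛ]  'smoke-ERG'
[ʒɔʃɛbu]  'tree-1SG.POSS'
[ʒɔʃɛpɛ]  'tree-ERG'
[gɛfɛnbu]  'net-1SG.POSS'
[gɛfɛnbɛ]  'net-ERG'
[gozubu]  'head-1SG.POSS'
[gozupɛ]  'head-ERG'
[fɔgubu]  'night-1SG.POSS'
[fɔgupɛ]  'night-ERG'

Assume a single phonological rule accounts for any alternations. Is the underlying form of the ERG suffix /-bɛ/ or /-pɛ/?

The ERG morpheme has two allomorphs, [-bɛ] and [-pɛ].
The 1SG.POSS suffix, which begins with [b], is invariant after every stem; so [b] is not altered by any rule here.
The ERG suffix is therefore /-pɛ/ underlyingly, with post-nasal voicing: voiceless stops become voiced after a nasal.

/-pɛ/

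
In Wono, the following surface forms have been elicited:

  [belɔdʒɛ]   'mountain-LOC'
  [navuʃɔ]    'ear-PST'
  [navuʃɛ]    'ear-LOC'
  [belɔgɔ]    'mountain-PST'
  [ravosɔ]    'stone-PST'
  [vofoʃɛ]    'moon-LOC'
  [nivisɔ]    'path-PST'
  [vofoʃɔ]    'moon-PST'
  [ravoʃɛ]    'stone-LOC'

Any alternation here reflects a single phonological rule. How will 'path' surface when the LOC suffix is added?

[niviʃɛ]

'stone' shows [s] ~ [ʃ] at the end of the stem ([ravosɔ] vs [ravoʃɛ]).
The stem 'moon' ([vofoʃɔ], [vofoʃɛ]) shows [ʃ] unchanged in both environments, so [ʃ] cannot be basic with [s] derived before the PST suffix.
The alternation reflects palatalization before a front vowel: /g/ and /s/ become palato-alveolar [dʒ] and [ʃ] before a front vowel. /s/ is underlying.
From [nivisɔ] the stem 'path' is /nivis/; before a front vowel this yields [niviʃɛ].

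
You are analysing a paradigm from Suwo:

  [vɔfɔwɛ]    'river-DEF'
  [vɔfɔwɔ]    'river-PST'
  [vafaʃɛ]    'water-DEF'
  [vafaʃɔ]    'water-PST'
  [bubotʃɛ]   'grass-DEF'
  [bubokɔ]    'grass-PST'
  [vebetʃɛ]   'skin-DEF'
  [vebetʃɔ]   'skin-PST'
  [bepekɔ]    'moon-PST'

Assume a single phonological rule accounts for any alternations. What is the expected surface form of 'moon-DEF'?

The stem for 'grass' ends in [tʃ] in [bubotʃɛ] but [k] in [bubokɔ].
Compare 'skin', with invariant [tʃ] in [vebetʃɛ] and [vebetʃɔ]: an analysis with underlying /tʃ/ and a rule producing [k] before the PST suffix would wrongly predict alternation here too.
So /k/ is underlying, and a rule of palatalization before a front vowel — /k/ becomes palato-alveolar [tʃ] before a front vowel — gives [tʃ].
The one attested form of 'moon', [bepekɔ], shows underlying /bepek/. Applying the same rule before a front vowel gives [bepetʃɛ].

[bepetʃɛ]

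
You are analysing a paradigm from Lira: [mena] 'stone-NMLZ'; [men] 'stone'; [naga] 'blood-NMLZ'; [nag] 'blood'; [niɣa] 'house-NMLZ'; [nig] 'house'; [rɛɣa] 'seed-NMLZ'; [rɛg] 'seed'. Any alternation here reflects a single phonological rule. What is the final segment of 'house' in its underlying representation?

'house' shows [ɣ] ~ [g] at the end of the stem ([niɣa] vs [nig]).
Compare 'blood', with invariant [g] in [naga] and [nag]: an analysis with underlying /g/ and a rule producing [ɣ] before the NMLZ suffix would wrongly predict alternation here too.
So /ɣ/ is underlying, and a rule of word-final hardening — voiced fricatives become stops word-finally — gives [g].

/ɣ/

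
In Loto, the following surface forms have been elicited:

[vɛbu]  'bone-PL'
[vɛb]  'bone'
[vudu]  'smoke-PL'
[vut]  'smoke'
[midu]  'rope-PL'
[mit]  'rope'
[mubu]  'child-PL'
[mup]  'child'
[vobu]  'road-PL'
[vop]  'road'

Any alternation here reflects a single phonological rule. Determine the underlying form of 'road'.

In [vobu] and [vop] the final segment of 'road' alternates: [b] ~ [p].
The stem 'bone' ([vɛbu], [vɛb]) shows [b] unchanged in both environments, so [b] cannot be basic with [p] derived in isolation.
The underlying segment must be /p/; voiceless stops become voiced between vowels, yielding [b] there.
The underlying form of 'road' is therefore /vop/.

/vop/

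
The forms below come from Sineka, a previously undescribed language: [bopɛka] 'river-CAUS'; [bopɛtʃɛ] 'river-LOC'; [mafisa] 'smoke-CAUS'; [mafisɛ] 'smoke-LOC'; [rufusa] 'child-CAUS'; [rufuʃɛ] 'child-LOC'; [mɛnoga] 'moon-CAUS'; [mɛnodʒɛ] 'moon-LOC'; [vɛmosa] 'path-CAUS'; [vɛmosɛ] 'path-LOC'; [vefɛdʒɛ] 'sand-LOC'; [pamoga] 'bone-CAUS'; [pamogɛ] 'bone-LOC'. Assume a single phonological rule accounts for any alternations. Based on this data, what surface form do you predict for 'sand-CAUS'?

[vefɛga]

'moon' shows [g] ~ [dʒ] at the end of the stem ([mɛnoga] vs [mɛnodʒɛ]).
But 'bone' keeps [g] in both environments ([pamoga], [pamogɛ]), so there is no rule changing /g/ to [dʒ] before the LOC suffix.
Therefore /dʒ/ is basic and [g] is derived by depalatalization (palato-alveolar /tʃ/, /dʒ/ and /ʃ/ become [k], [g] and [s] when no front vowel follows).
The one attested form of 'sand', [vefɛdʒɛ], shows underlying /vefɛdʒ/. Applying the same rule when no front vowel follows gives [vefɛga].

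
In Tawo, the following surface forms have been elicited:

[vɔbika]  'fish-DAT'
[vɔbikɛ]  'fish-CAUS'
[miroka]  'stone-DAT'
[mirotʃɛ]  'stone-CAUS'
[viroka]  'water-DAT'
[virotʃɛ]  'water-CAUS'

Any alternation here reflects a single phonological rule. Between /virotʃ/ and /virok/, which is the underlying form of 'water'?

In [viroka] and [virotʃɛ] the final segment of 'water' alternates: [k] ~ [tʃ].
The stem 'fish' ([vɔbika], [vɔbikɛ]) shows [k] unchanged in both environments, so [k] cannot be basic with [tʃ] derived before the CAUS suffix.
Therefore /tʃ/ is basic and [k] is derived by depalatalization (palato-alveolar /tʃ/ becomes [k] when no front vowel follows).

/virotʃ/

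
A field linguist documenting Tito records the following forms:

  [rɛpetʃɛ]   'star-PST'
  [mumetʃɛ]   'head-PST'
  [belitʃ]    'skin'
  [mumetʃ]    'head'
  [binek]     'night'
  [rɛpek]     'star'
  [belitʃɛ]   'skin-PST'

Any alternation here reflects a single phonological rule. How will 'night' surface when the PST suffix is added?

[binetʃɛ]

In [rɛpek] and [rɛpetʃɛ] the final segment of 'star' alternates: [k] ~ [tʃ].
If /tʃ/ were underlying and a rule turned it into [k] in isolation, 'skin' would also alternate; but it has [tʃ] in both [belitʃ] and [belitʃɛ].
The alternation reflects palatalization before a front vowel: /k/ becomes palato-alveolar [tʃ] before a front vowel. /k/ is underlying.
The one attested form of 'night', [binek], shows underlying /binek/. Applying the same rule before a front vowel gives [binetʃɛ].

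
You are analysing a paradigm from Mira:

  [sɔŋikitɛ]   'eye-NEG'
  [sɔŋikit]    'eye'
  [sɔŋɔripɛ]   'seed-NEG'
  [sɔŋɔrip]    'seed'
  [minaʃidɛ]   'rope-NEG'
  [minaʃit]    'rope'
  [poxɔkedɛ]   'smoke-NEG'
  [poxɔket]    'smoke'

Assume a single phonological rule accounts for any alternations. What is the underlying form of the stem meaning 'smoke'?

The root 'smoke' surfaces as [poxɔkedɛ] and [poxɔket], with a stem-final [d] ~ [t] alternation.
If /t/ were underlying and a rule turned it into [d] before the NEG suffix, 'eye' would also alternate; but it has [t] in both [sɔŋikitɛ] and [sɔŋikit].
The alternation reflects word-final obstruent devoicing: voiced obstruents become voiceless word-finally. /d/ is underlying.

/poxɔked/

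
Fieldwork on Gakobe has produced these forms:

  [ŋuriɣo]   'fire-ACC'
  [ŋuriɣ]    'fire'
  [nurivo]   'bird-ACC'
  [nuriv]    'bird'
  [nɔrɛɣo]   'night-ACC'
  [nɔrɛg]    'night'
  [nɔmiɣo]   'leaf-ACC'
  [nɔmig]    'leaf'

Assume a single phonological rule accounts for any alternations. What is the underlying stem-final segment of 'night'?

The stem for 'night' ends in [ɣ] in [nɔrɛɣo] but [g] in [nɔrɛg].
If /ɣ/ were underlying and a rule turned it into [g] in isolation, 'fire' would also alternate; but it has [ɣ] in both [ŋuriɣo] and [ŋuriɣ].
Therefore /g/ is basic and [ɣ] is derived by intervocalic spirantization (voiced stops become fricatives between vowels).

/g/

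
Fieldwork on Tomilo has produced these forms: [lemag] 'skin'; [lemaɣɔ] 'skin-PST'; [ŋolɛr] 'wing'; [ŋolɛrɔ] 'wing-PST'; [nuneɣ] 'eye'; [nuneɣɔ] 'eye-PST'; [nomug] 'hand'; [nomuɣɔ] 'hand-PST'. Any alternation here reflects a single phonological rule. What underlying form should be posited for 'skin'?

/lemag/

In [lemag] and [lemaɣɔ] the final segment of 'skin' alternates: [g] ~ [ɣ].
Compare 'eye', with invariant [ɣ] in [nuneɣ] and [nuneɣɔ]: an analysis with underlying /ɣ/ and a rule producing [g] in isolation would wrongly predict alternation here too.
So /g/ is underlying, and a rule of intervocalic spirantization — voiced stops become fricatives between vowels — gives [ɣ].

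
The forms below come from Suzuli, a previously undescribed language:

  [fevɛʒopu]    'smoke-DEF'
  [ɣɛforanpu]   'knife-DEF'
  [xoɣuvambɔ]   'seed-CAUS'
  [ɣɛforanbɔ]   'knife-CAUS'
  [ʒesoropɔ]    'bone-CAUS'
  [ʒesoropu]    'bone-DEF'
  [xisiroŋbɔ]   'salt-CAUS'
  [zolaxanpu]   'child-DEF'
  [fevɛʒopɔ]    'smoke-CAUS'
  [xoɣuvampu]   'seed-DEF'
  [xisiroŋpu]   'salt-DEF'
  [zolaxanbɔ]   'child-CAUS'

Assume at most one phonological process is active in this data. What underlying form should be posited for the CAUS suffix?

/-bɔ/

The CAUS suffix surfaces as [-bɔ] and [-pɔ], depending on the final segment of the stem.
The DEF suffix, which begins with [p], is invariant after every stem; so [p] is not altered by any rule here.
So the underlying form is /-bɔ/, and voiced stops become voiceless after a vowel.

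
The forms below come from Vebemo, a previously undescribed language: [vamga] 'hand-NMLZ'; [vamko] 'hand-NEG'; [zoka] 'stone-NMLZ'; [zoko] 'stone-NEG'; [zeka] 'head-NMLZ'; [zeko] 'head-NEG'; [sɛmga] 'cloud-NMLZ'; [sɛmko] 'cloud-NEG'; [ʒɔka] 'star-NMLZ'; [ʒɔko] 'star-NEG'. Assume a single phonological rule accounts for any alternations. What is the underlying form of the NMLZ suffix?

/-ga/

The NMLZ suffix surfaces as [-ga] and [-ka], depending on the final segment of the stem.
The NEG suffix, which begins with [k], is invariant after every stem; so [k] is not altered by any rule here.
So the underlying form is /-ga/, and voiced stops become voiceless after a vowel.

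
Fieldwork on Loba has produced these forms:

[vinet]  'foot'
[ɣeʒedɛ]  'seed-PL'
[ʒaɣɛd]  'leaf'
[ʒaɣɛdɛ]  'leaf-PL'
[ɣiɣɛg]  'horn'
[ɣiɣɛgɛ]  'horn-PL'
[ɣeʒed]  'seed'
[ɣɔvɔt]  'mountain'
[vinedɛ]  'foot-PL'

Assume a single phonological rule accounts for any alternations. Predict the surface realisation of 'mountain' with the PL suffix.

[ɣɔvɔdɛ]

The root 'foot' surfaces as [vinedɛ] and [vinet], with a stem-final [d] ~ [t] alternation.
If /d/ were underlying and a rule turned it into [t] in isolation, 'seed' would also alternate; but it has [d] in both [ɣeʒedɛ] and [ɣeʒed].
Therefore /t/ is basic and [d] is derived by intervocalic voicing (voiceless stops become voiced between vowels).
The one attested form of 'mountain', [ɣɔvɔt], shows underlying /ɣɔvɔt/. Applying the same rule between vowels gives [ɣɔvɔdɛ].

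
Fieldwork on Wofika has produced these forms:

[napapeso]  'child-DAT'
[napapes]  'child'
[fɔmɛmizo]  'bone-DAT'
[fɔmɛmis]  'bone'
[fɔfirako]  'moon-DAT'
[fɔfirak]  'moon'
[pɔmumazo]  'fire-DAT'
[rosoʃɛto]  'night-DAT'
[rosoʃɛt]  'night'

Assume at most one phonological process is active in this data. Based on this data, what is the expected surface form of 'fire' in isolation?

[pɔmumas]

The stem for 'bone' ends in [z] in [fɔmɛmizo] but [s] in [fɔmɛmis].
The stem 'child' ([napapeso], [napapes]) shows [s] unchanged in both environments, so [s] cannot be basic with [z] derived before the DAT suffix.
So /z/ is underlying, and a rule of word-final obstruent devoicing — voiced obstruents become voiceless word-finally — gives [s].
From [pɔmumazo] the stem 'fire' is /pɔmumaz/; word-finally this yields [pɔmumas].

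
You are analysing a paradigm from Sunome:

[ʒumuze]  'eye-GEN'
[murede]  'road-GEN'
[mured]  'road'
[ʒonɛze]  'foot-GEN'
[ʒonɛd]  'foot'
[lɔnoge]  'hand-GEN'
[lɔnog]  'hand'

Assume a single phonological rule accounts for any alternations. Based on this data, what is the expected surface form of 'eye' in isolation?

[ʒumud]

The root 'foot' surfaces as [ʒonɛze] and [ʒonɛd], with a stem-final [z] ~ [d] alternation.
The stem 'road' ([murede], [mured]) shows [d] unchanged in both environments, so [d] cannot be basic with [z] derived before the GEN suffix.
The alternation reflects word-final hardening: voiced fricatives become stops word-finally. /z/ is underlying.
The one attested form of 'eye', [ʒumuze], shows underlying /ʒumuz/. Applying the same rule word-finally gives [ʒumud].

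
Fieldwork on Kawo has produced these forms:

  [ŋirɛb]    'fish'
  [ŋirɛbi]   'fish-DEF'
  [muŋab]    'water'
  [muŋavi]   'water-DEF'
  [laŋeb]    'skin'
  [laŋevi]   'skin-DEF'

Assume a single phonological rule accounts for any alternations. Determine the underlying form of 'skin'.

In [laŋeb] and [laŋevi] the final segment of 'skin' alternates: [b] ~ [v].
The stem 'fish' ([ŋirɛb], [ŋirɛbi]) shows [b] unchanged in both environments, so [b] cannot be basic with [v] derived before the DEF suffix.
The underlying segment must be /v/; voiced fricatives become stops word-finally, yielding [b] there.
So 'skin' = /laŋev/.

/laŋev/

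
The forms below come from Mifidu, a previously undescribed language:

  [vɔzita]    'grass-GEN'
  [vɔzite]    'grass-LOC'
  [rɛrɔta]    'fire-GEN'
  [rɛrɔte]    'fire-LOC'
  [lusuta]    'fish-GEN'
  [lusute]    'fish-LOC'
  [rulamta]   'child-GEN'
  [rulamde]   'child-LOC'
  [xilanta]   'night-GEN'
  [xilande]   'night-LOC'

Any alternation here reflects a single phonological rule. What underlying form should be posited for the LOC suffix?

/-de/

The LOC morpheme has two allomorphs, [-de] and [-te].
By contrast the GEN suffix keeps its initial [t] throughout — that segment must be underlying.
So the underlying form is /-de/, and voiced stops become voiceless after a vowel.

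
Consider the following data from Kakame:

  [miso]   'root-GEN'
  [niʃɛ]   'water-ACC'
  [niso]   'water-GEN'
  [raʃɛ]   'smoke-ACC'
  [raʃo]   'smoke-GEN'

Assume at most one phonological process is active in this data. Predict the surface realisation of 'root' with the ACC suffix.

[miʃɛ]

'water' shows [ʃ] ~ [s] at the end of the stem ([niʃɛ] vs [niso]).
But 'smoke' keeps [ʃ] in both environments ([raʃɛ], [raʃo]), so there is no rule changing /ʃ/ to [s] before the GEN suffix.
The underlying segment must be /s/; /s/ becomes palato-alveolar [ʃ] before a front vowel, yielding [ʃ] there.
From [miso] the stem 'root' is /mis/; before a front vowel this yields [miʃɛ].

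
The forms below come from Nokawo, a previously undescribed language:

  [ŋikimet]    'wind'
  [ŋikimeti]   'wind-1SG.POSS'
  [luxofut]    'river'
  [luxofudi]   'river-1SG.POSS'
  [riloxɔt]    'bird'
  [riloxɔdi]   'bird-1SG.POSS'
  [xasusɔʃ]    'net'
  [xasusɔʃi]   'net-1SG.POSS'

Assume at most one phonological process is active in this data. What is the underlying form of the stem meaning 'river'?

The root 'river' surfaces as [luxofut] and [luxofudi], with a stem-final [t] ~ [d] alternation.
If /t/ were underlying and a rule turned it into [d] before the 1SG.POSS suffix, 'wind' would also alternate; but it has [t] in both [ŋikimet] and [ŋikimeti].
The alternation reflects word-final obstruent devoicing: voiced obstruents become voiceless word-finally. /d/ is underlying.

/luxofud/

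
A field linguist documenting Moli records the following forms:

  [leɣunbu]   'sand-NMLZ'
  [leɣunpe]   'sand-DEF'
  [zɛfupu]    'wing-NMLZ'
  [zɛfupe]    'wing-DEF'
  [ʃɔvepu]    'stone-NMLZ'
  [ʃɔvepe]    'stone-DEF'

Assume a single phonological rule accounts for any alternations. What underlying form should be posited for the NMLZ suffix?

The NMLZ morpheme has two allomorphs, [-bu] and [-pu].
The DEF suffix, which begins with [p], is invariant after every stem; so [p] is not altered by any rule here.
The NMLZ suffix is therefore /-bu/ underlyingly, with post-vocalic devoicing: voiced stops become voiceless after a vowel.

/-bu/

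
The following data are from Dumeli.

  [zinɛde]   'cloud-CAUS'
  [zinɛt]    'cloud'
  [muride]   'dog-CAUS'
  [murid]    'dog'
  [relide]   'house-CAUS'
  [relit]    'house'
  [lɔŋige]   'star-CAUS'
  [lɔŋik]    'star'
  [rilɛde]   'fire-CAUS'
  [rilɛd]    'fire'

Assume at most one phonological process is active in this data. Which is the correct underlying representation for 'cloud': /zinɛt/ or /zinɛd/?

In [zinɛde] and [zinɛt] the final segment of 'cloud' alternates: [d] ~ [t].
If /d/ were underlying and a rule turned it into [t] in isolation, 'fire' would also alternate; but it has [d] in both [rilɛde] and [rilɛd].
Therefore /t/ is basic and [d] is derived by intervocalic voicing (voiceless stops become voiced between vowels).

/zinɛt/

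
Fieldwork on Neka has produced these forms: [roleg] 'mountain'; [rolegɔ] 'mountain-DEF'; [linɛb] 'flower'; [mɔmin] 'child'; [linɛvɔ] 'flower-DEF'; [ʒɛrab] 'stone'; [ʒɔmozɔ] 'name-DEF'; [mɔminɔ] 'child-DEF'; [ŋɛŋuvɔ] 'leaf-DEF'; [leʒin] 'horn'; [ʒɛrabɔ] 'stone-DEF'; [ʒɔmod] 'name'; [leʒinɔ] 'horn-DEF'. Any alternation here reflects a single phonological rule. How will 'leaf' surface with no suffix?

[ŋɛŋub]

In [linɛvɔ] and [linɛb] the final segment of 'flower' alternates: [v] ~ [b].
Compare 'stone', with invariant [b] in [ʒɛrabɔ] and [ʒɛrab]: an analysis with underlying /b/ and a rule producing [v] before the DEF suffix would wrongly predict alternation here too.
Therefore /v/ is basic and [b] is derived by word-final hardening (voiced fricatives become stops word-finally).
From [ŋɛŋuvɔ] the stem 'leaf' is /ŋɛŋuv/; word-finally this yields [ŋɛŋub].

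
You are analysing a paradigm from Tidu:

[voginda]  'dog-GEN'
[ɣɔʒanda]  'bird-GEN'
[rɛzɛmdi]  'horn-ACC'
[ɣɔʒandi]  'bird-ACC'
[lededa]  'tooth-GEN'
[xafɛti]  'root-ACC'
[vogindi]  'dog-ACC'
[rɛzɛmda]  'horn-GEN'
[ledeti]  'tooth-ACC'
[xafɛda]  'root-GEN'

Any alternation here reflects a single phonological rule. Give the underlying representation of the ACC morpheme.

/-ti/

The ACC suffix surfaces as [-di] and [-ti], depending on the final segment of the stem.
By contrast the GEN suffix keeps its initial [d] throughout — that segment must be underlying.
The ACC suffix is therefore /-ti/ underlyingly, with post-nasal voicing: voiceless stops become voiced after a nasal.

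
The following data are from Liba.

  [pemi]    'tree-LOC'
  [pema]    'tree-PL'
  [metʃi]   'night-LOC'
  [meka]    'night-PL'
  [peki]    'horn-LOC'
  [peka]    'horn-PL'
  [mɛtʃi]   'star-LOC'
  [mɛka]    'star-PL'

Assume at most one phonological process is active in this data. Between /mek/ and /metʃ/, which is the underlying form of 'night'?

'night' shows [tʃ] ~ [k] at the end of the stem ([metʃi] vs [meka]).
Compare 'horn', with invariant [k] in [peki] and [peka]: an analysis with underlying /k/ and a rule producing [tʃ] before the LOC suffix would wrongly predict alternation here too.
The alternation reflects depalatalization: palato-alveolar /tʃ/ becomes [k] when no front vowel follows. /tʃ/ is underlying.

/metʃ/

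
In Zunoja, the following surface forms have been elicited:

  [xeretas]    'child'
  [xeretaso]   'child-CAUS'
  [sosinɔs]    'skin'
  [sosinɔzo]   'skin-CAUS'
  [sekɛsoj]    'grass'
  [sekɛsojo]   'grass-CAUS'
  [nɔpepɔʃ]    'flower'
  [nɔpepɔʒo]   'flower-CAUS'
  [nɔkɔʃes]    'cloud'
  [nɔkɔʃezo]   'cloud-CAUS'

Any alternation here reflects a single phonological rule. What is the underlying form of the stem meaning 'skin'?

/sosinɔz/

The stem for 'skin' ends in [s] in [sosinɔs] but [z] in [sosinɔzo].
The stem 'child' ([xeretas], [xeretaso]) shows [s] unchanged in both environments, so [s] cannot be basic with [z] derived before the CAUS suffix.
The underlying segment must be /z/; voiced obstruents become voiceless word-finally, yielding [s] there.
The underlying form of 'skin' is therefore /sosinɔz/.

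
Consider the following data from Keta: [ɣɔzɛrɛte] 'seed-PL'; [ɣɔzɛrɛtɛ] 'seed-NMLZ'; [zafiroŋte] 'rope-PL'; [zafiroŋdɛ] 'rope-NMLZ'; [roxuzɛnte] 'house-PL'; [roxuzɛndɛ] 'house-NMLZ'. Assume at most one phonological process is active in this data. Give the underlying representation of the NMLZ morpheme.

/-dɛ/

The NMLZ morpheme has two allomorphs, [-dɛ] and [-tɛ].
By contrast the PL suffix keeps its initial [t] throughout — that segment must be underlying.
So the underlying form is /-dɛ/, and voiced stops become voiceless after a vowel.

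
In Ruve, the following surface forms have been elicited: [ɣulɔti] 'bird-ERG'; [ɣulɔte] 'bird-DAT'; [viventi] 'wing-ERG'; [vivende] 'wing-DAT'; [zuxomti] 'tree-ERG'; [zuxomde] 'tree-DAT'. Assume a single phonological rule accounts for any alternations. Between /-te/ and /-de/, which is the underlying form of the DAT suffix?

The DAT suffix surfaces as [-de] and [-te], depending on the final segment of the stem.
The ERG suffix, which begins with [t], is invariant after every stem; so [t] is not altered by any rule here.
So the underlying form is /-de/, and voiced stops become voiceless after a vowel.

/-de/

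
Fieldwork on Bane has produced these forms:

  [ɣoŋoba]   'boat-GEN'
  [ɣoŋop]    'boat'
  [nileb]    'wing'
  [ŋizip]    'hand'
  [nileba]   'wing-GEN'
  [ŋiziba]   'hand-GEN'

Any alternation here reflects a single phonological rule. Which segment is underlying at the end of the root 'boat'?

The root 'boat' surfaces as [ɣoŋoba] and [ɣoŋop], with a stem-final [b] ~ [p] alternation.
If /b/ were underlying and a rule turned it into [p] in isolation, 'wing' would also alternate; but it has [b] in both [nileba] and [nileb].
The underlying segment must be /p/; voiceless stops become voiced between vowels, yielding [b] there.

/p/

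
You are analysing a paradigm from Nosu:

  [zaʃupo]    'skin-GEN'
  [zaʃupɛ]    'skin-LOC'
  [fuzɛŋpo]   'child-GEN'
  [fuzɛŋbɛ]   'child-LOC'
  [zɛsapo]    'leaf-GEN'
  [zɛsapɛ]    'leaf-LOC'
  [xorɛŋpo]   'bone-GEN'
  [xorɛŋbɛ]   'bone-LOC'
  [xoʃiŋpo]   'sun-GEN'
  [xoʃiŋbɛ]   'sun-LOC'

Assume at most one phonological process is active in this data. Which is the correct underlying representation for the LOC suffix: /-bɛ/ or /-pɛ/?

The LOC suffix surfaces as [-bɛ] and [-pɛ], depending on the final segment of the stem.
The GEN suffix, which begins with [p], is invariant after every stem; so [p] is not altered by any rule here.
The LOC suffix is therefore /-bɛ/ underlyingly, with post-vocalic devoicing: voiced stops become voiceless after a vowel.

/-bɛ/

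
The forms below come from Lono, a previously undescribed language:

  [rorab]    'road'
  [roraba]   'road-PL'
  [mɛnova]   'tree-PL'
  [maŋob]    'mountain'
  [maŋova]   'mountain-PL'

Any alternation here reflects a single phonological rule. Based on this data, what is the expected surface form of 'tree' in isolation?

[mɛnob]

The root 'mountain' surfaces as [maŋob] and [maŋova], with a stem-final [b] ~ [v] alternation.
But 'road' keeps [b] in both environments ([rorab], [roraba]), so there is no rule changing /b/ to [v] before the PL suffix.
So /v/ is underlying, and a rule of word-final hardening — voiced fricatives become stops word-finally — gives [b].
The one attested form of 'tree', [mɛnova], shows underlying /mɛnov/. Applying the same rule word-finally gives [mɛnob].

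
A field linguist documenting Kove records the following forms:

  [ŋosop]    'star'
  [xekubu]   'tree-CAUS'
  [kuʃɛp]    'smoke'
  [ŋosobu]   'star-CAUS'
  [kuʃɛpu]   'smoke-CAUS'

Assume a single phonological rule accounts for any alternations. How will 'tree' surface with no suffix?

The root 'star' surfaces as [ŋosobu] and [ŋosop], with a stem-final [b] ~ [p] alternation.
The stem 'smoke' ([kuʃɛpu], [kuʃɛp]) shows [p] unchanged in both environments, so [p] cannot be basic with [b] derived before the CAUS suffix.
The underlying segment must be /b/; voiced obstruents become voiceless word-finally, yielding [p] there.
From [xekubu] the stem 'tree' is /xekub/; word-finally this yields [xekup].

[xekup]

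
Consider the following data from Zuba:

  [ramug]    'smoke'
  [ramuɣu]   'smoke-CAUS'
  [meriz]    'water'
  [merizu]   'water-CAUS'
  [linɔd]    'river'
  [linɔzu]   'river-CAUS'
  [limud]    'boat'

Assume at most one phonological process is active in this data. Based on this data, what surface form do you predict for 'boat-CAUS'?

[limuzu]

In [linɔd] and [linɔzu] the final segment of 'river' alternates: [d] ~ [z].
Compare 'water', with invariant [z] in [meriz] and [merizu]: an analysis with underlying /z/ and a rule producing [d] in isolation would wrongly predict alternation here too.
Therefore /d/ is basic and [z] is derived by intervocalic spirantization (voiced stops become fricatives between vowels).
From [limud] the stem 'boat' is /limud/; between vowels this yields [limuzu].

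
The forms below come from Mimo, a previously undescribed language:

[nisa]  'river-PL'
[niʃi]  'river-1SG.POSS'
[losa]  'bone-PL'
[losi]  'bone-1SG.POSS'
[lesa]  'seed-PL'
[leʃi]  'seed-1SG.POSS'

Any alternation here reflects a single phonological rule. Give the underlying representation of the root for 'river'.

/niʃ/

The root 'river' surfaces as [nisa] and [niʃi], with a stem-final [s] ~ [ʃ] alternation.
But 'bone' keeps [s] in both environments ([losa], [losi]), so there is no rule changing /s/ to [ʃ] before the 1SG.POSS suffix.
Therefore /ʃ/ is basic and [s] is derived by depalatalization (palato-alveolar /ʃ/ becomes [s] when no front vowel follows).
Hence 'river' is /niʃ/ underlyingly.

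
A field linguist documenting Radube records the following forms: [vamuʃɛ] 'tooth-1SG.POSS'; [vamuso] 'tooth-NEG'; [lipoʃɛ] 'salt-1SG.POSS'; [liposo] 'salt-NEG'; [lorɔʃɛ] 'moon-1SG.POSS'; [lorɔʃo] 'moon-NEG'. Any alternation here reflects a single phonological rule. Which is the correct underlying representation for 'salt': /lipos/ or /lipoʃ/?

/lipos/

In [lipoʃɛ] and [liposo] the final segment of 'salt' alternates: [ʃ] ~ [s].
But 'moon' keeps [ʃ] in both environments ([lorɔʃɛ], [lorɔʃo]), so there is no rule changing /ʃ/ to [s] before the NEG suffix.
The alternation reflects palatalization before a front vowel: /s/ becomes palato-alveolar [ʃ] before a front vowel. /s/ is underlying.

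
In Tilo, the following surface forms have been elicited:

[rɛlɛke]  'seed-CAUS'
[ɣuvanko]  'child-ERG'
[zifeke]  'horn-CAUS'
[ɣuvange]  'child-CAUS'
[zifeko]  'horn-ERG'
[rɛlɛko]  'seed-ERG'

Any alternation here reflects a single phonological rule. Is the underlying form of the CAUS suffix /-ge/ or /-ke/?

/-ge/

The CAUS suffix surfaces as [-ge] and [-ke], depending on the final segment of the stem.
The ERG suffix, which begins with [k], is invariant after every stem; so [k] is not altered by any rule here.
The CAUS suffix is therefore /-ge/ underlyingly, with post-vocalic devoicing: voiced stops become voiceless after a vowel.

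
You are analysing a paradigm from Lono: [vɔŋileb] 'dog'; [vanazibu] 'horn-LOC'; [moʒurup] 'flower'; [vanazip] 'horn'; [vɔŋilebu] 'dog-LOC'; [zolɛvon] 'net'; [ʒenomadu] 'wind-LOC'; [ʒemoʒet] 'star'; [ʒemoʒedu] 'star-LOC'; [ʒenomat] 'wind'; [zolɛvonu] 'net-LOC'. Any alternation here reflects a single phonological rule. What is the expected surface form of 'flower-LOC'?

[moʒurubu]

'horn' shows [p] ~ [b] at the end of the stem ([vanazip] vs [vanazibu]).
But 'dog' keeps [b] in both environments ([vɔŋileb], [vɔŋilebu]), so there is no rule changing /b/ to [p] in isolation.
The alternation reflects intervocalic voicing: voiceless stops become voiced between vowels. /p/ is underlying.
The one attested form of 'flower', [moʒurup], shows underlying /moʒurup/. Applying the same rule between vowels gives [moʒurubu].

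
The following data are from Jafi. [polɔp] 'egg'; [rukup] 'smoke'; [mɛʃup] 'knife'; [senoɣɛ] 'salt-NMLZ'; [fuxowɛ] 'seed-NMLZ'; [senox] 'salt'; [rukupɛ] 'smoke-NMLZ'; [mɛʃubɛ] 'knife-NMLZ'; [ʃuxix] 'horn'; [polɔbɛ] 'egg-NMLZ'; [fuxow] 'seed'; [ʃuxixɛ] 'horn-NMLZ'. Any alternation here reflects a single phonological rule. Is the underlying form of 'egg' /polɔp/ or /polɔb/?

In [polɔbɛ] and [polɔp] the final segment of 'egg' alternates: [b] ~ [p].
But 'smoke' keeps [p] in both environments ([rukupɛ], [rukup]), so there is no rule changing /p/ to [b] before the NMLZ suffix.
The alternation reflects word-final obstruent devoicing: voiced obstruents become voiceless word-finally. /b/ is underlying.

/polɔb/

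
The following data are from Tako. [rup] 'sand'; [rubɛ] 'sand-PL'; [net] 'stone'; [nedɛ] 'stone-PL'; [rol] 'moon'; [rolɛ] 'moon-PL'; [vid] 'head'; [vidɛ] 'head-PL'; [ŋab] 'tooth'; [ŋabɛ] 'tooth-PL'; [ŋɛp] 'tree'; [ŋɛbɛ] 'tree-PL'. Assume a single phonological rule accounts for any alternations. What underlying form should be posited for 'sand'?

/rup/

'sand' shows [p] ~ [b] at the end of the stem ([rup] vs [rubɛ]).
Compare 'tooth', with invariant [b] in [ŋab] and [ŋabɛ]: an analysis with underlying /b/ and a rule producing [p] in isolation would wrongly predict alternation here too.
The alternation reflects intervocalic voicing: voiceless stops become voiced between vowels. /p/ is underlying.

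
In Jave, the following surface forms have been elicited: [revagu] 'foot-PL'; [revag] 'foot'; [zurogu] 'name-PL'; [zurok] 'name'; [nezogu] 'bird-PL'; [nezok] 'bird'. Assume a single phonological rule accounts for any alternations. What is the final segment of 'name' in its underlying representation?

/k/

'name' shows [g] ~ [k] at the end of the stem ([zurogu] vs [zurok]).
If /g/ were underlying and a rule turned it into [k] in isolation, 'foot' would also alternate; but it has [g] in both [revagu] and [revag].
So /k/ is underlying, and a rule of intervocalic voicing — voiceless stops become voiced between vowels — gives [g].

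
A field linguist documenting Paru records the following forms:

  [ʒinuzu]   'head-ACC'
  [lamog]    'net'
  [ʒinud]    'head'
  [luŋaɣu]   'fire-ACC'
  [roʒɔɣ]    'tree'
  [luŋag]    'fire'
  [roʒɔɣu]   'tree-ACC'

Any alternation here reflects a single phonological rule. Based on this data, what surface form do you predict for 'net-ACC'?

[lamoɣu]

'fire' shows [ɣ] ~ [g] at the end of the stem ([luŋaɣu] vs [luŋag]).
Compare 'tree', with invariant [ɣ] in [roʒɔɣu] and [roʒɔɣ]: an analysis with underlying /ɣ/ and a rule producing [g] in isolation would wrongly predict alternation here too.
The alternation reflects intervocalic spirantization: voiced stops become fricatives between vowels. /g/ is underlying.
The one attested form of 'net', [lamog], shows underlying /lamog/. Applying the same rule between vowels gives [lamoɣu].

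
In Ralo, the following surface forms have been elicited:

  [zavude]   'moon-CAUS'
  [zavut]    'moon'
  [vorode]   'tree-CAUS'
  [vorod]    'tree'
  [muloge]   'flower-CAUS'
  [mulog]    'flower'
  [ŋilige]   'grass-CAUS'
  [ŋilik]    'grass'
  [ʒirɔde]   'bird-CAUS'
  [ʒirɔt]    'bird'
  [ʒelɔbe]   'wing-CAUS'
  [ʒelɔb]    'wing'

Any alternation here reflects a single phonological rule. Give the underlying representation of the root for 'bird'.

In [ʒirɔde] and [ʒirɔt] the final segment of 'bird' alternates: [d] ~ [t].
But 'tree' keeps [d] in both environments ([vorode], [vorod]), so there is no rule changing /d/ to [t] in isolation.
The underlying segment must be /t/; voiceless stops become voiced between vowels, yielding [d] there.
The underlying form of 'bird' is therefore /ʒirɔt/.

/ʒirɔt/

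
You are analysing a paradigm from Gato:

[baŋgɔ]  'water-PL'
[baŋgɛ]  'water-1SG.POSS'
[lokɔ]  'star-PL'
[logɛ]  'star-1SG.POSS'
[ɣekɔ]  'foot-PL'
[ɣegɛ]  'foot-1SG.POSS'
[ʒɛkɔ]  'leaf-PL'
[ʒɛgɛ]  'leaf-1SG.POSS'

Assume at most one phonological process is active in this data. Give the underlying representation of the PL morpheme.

The PL suffix surfaces as [-gɔ] and [-kɔ], depending on the final segment of the stem.
By contrast the 1SG.POSS suffix keeps its initial [g] throughout — that segment must be underlying.
The PL suffix is therefore /-kɔ/ underlyingly, with post-nasal voicing: voiceless stops become voiced after a nasal.

/-kɔ/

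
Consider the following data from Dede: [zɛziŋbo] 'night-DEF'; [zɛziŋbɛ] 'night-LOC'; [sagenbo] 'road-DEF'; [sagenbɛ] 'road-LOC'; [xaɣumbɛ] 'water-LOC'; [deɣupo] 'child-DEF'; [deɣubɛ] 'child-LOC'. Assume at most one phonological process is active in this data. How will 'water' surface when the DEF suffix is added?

[xaɣumbo]

The DEF suffix surfaces as [-bo] and [-po], depending on the final segment of the stem.
By contrast the LOC suffix keeps its initial [b] throughout — that segment must be underlying.
So the underlying form is /-po/, and voiceless stops become voiced after a nasal.
After 'water', which ends in a nasal, the suffix surfaces as [-bo], giving [xaɣumbo].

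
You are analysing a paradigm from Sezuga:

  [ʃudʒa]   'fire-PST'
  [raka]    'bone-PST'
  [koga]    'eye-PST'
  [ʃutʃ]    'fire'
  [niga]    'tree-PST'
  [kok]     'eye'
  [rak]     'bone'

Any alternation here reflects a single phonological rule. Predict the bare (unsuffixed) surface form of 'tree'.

In [koga] and [kok] the final segment of 'eye' alternates: [g] ~ [k].
Compare 'bone', with invariant [k] in [raka] and [rak]: an analysis with underlying /k/ and a rule producing [g] before the PST suffix would wrongly predict alternation here too.
So /g/ is underlying, and a rule of word-final obstruent devoicing — voiced obstruents become voiceless word-finally — gives [k].
From [niga] the stem 'tree' is /nig/; word-finally this yields [nik].

[nik]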